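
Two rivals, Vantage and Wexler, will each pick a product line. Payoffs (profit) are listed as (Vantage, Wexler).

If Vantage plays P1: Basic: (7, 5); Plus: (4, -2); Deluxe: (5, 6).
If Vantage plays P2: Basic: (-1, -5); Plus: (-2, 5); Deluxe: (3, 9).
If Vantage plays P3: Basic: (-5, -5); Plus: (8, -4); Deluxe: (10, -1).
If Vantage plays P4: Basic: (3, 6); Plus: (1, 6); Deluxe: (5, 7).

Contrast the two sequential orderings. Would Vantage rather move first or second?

If Vantage leads: Wexler's best replies are P1→Deluxe, P2→Deluxe, P3→Deluxe, P4→Deluxe; Vantage's induced payoffs 5, 3, 10, 5; outcome (P3, Deluxe), payoffs (10, -1).
If Wexler leads: Vantage's best replies are Basic→P1, Plus→P3, Deluxe→P3; Wexler's induced payoffs 5, -4, -1; outcome (P1, Basic), payoffs (7, 5).
Vantage gets 10 moving first and 7 moving second, so Vantage prefers to move first.

first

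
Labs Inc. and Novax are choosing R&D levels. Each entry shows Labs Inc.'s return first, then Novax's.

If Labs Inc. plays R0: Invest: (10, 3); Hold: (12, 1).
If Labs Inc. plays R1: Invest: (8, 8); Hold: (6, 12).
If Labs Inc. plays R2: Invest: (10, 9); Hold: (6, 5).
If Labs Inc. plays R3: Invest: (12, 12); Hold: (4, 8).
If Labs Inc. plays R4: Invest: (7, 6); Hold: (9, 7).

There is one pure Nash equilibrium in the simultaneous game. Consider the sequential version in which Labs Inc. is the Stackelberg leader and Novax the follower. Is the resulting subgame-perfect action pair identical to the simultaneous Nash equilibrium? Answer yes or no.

Work backward from Novax's decision.
- R0 → Novax plays Invest (best of 3, 1); Labs Inc. gets 10.
- R1 → Novax plays Hold (best of 8, 12); Labs Inc. gets 6.
- R2 → Novax plays Invest (best of 9, 5); Labs Inc. gets 10.
- R3 → Novax plays Invest (best of 12, 8); Labs Inc. gets 12.
- R4 → Novax plays Hold (best of 6, 7); Labs Inc. gets 9.
Labs Inc.'s induced payoffs are 10, 6, 10, 12, 9, so Labs Inc. commits to R3. Subgame-perfect outcome: (R3, Invest) with payoffs (12, 12).
Under simultaneous play:
Labs Inc.'s best replies: Invest→R3; Hold→R0.
Novax's best replies: R0→Invest; R1→Hold; R2→Invest; R3→Invest; R4→Hold.
The unique mutual best reply is (R3, Invest), giving (12, 12).
Sequential outcome (R3, Invest) coincides with the Nash profile (R3, Invest).

yes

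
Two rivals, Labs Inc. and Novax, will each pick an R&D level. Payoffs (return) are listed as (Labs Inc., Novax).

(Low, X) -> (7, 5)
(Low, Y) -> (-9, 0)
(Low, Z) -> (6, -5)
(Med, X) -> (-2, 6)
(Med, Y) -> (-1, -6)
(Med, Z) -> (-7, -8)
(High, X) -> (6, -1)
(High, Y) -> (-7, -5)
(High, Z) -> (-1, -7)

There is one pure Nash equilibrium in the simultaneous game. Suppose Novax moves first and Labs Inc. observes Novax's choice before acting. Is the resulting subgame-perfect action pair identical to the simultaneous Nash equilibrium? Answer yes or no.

Work backward from Labs Inc.'s decision.
- X: BR = Low, leader payoff 5.
- Y: BR = Med, leader payoff -6.
- Z: BR = Low, leader payoff -5.
Novax's induced payoffs are 5, -6, -5, so Novax commits to X. Subgame-perfect outcome: (Low, X) with payoffs (7, 5).
Under simultaneous play:
Labs Inc.'s best replies: X→Low; Y→Med; Z→Low.
Novax's best replies: Low→X; Med→X; High→X.
The unique mutual best reply is (Low, X), giving (7, 5).
Sequential outcome (Low, X) coincides with the Nash profile (Low, X).

yes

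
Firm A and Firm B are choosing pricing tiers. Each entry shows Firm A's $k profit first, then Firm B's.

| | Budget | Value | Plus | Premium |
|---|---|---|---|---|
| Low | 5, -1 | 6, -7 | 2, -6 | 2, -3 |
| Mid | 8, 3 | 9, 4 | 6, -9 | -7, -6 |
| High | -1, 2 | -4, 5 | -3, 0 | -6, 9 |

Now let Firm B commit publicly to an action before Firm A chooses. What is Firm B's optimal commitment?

Value

Solve by backward induction (Firm B leads).
- Budget → Firm A plays Mid (best of 5, 8, -1); Firm B gets 3.
- Value → Firm A plays Mid (best of 6, 9, -4); Firm B gets 4.
- Plus → Firm A plays Mid (best of 2, 6, -3); Firm B gets -9.
- Premium → Firm A plays Low (best of 2, -7, -6); Firm B gets -3.
Firm B's induced payoffs are 3, 4, -9, -3, so Firm B commits to Value. Subgame-perfect outcome: (Mid, Value) with payoffs (9, 4).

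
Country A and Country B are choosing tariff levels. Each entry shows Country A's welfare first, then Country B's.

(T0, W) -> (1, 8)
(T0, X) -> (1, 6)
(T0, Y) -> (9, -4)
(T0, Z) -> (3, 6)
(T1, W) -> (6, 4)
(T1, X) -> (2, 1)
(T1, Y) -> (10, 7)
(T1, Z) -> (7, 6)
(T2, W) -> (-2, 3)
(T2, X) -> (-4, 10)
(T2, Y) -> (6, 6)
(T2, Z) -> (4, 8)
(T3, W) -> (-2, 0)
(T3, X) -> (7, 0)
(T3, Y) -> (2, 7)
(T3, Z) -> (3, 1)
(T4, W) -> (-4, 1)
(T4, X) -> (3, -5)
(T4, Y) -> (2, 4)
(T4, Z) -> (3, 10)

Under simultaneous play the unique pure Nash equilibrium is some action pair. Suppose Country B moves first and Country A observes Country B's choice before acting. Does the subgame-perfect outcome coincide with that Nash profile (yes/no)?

yes

Backward induction with Country B moving first.
- W: BR = T1, leader payoff 4.
- X: BR = T3, leader payoff 0.
- Y: BR = T1, leader payoff 7.
- Z: BR = T1, leader payoff 6.
Country B's induced payoffs are 4, 0, 7, 6, so Country B commits to Y. Subgame-perfect outcome: (T1, Y) with payoffs (10, 7).
Under simultaneous play:
Country A's best replies: W→T1; X→T3; Y→T1; Z→T1.
Country B's best replies: T0→W; T1→Y; T2→X; T3→Y; T4→Z.
Only (T1, Y) has each player best-responding; Nash payoffs (10, 7).
Sequential outcome (T1, Y) coincides with the Nash profile (T1, Y).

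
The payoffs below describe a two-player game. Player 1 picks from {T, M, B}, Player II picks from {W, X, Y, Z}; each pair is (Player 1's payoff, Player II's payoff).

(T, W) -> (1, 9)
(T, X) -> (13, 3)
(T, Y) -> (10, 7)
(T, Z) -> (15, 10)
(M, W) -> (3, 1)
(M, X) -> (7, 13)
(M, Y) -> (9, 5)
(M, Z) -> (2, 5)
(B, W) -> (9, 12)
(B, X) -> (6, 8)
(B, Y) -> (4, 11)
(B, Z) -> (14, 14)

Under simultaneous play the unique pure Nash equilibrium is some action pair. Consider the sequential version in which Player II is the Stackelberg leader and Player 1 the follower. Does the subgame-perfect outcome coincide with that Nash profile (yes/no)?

Backward induction with Player II moving first.
- W → Player 1 plays B (best of 1, 3, 9); Player II gets 12.
- X → Player 1 plays T (best of 13, 7, 6); Player II gets 3.
- Y → Player 1 plays T (best of 10, 9, 4); Player II gets 7.
- Z → Player 1 plays T (best of 15, 2, 14); Player II gets 10.
Among 12, 3, 7, 10, the best is 12 at W. Subgame-perfect outcome: (B, W) with payoffs (9, 12).
For the simultaneous game, intersect best replies.
Player 1's best replies: W→B; X→T; Y→T; Z→T.
Player II's best replies: T→Z; M→X; B→Z.
Only (T, Z) has each player best-responding; Nash payoffs (15, 10).
Sequential outcome (B, W) differs from the Nash profile (T, Z).

no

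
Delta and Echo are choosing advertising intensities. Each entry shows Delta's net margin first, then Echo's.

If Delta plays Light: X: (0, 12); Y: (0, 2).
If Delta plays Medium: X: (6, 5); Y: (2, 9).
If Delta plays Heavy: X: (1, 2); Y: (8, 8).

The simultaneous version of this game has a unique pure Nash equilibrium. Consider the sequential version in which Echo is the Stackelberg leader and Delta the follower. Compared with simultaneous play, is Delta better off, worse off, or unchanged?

unchanged

Delta best-responds to each possible Echo move:
- X → Delta plays Medium (best of 0, 6, 1); Echo gets 5.
- Y → Delta plays Heavy (best of 0, 2, 8); Echo gets 8.
Among 5, 8, the best is 8 at Y. Subgame-perfect outcome: (Heavy, Y) with payoffs (8, 8).
Under simultaneous play:
Delta's best replies: X→Medium; Y→Heavy.
Echo's best replies: Light→X; Medium→Y; Heavy→Y.
Only (Heavy, Y) has each player best-responding; Nash payoffs (8, 8).
Delta earns 8 sequentially versus 8 at the Nash outcome: unchanged.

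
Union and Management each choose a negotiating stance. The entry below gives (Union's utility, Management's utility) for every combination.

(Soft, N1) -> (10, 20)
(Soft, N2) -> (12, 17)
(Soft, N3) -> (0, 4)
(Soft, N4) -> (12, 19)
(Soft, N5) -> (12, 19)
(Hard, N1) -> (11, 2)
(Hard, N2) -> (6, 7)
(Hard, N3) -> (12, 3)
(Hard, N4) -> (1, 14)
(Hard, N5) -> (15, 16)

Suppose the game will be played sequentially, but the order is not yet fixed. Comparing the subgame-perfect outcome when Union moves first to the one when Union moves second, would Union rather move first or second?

If Union leads: Management's best replies are Soft→N1, Hard→N5; Union's induced payoffs 10, 15; outcome (Hard, N5), payoffs (15, 16).
If Management leads: Union's best replies are N1→Hard, N2→Soft, N3→Hard, N4→Soft, N5→Hard; Management's induced payoffs 2, 17, 3, 19, 16; outcome (Soft, N4), payoffs (12, 19).
Union gets 15 moving first and 12 moving second, so Union prefers to move first.

first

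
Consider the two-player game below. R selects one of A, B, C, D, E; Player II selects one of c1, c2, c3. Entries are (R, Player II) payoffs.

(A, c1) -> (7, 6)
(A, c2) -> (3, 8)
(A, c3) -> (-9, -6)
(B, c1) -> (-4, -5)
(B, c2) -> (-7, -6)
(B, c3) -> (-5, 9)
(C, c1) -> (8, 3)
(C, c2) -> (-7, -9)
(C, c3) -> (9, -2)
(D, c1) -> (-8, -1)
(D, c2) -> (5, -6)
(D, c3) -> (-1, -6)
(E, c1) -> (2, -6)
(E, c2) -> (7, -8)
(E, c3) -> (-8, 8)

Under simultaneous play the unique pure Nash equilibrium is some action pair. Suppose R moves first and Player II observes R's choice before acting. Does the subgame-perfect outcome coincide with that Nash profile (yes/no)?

yes

Solve by backward induction (R leads).
- A: BR = c2, leader payoff 3.
- B: BR = c3, leader payoff -5.
- C: BR = c1, leader payoff 8.
- D: BR = c1, leader payoff -8.
- E: BR = c3, leader payoff -8.
Maximizing over 3, -5, 8, -8, -8, R chooses C. Subgame-perfect outcome: (C, c1) with payoffs (8, 3).
Now find the simultaneous Nash equilibrium.
R's best replies: c1→C; c2→E; c3→C.
Player II's best replies: A→c2; B→c3; C→c1; D→c1; E→c3.
The unique mutual best reply is (C, c1), giving (8, 3).
Sequential outcome (C, c1) coincides with the Nash profile (C, c1).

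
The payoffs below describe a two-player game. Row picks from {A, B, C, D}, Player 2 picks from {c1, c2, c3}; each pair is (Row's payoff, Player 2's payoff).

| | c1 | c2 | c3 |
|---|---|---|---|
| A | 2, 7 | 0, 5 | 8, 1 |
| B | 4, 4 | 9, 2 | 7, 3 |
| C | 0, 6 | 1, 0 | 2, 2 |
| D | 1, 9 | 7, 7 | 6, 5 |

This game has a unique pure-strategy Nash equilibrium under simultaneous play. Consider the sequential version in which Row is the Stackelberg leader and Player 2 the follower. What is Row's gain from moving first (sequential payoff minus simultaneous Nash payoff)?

0

Backward induction with Row moving first.
- A: Player 2 compares 7, 5, 1 and picks c1; Row would get 2.
- B: Player 2 compares 4, 2, 3 and picks c1; Row would get 4.
- C: Player 2 compares 6, 0, 2 and picks c1; Row would get 0.
- D: Player 2 compares 9, 7, 5 and picks c1; Row would get 1.
Row's induced payoffs are 2, 4, 0, 1, so Row commits to B. Subgame-perfect outcome: (B, c1) with payoffs (4, 4).
For the simultaneous game, intersect best replies.
Row's best replies: c1→B; c2→B; c3→A.
Player 2's best replies: A→c1; B→c1; C→c1; D→c1.
The unique mutual best reply is (B, c1), giving (4, 4).
Row's commitment gain: 4 − 4 = 0.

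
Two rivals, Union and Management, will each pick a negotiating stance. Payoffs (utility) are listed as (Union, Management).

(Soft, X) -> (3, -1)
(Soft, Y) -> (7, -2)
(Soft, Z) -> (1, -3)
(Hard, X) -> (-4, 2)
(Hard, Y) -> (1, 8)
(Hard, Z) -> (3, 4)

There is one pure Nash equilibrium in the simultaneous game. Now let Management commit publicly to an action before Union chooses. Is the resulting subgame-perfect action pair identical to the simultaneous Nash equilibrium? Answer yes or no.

no

Backward induction with Management moving first.
- X → Union plays Soft (best of 3, -4); Management gets -1.
- Y → Union plays Soft (best of 7, 1); Management gets -2.
- Z → Union plays Hard (best of 1, 3); Management gets 4.
Management's induced payoffs are -1, -2, 4, so Management commits to Z. Subgame-perfect outcome: (Hard, Z) with payoffs (3, 4).
For the simultaneous game, intersect best replies.
Union's best replies: X→Soft; Y→Soft; Z→Hard.
Management's best replies: Soft→X; Hard→Y.
Only (Soft, X) has each player best-responding; Nash payoffs (3, -1).
Sequential outcome (Hard, Z) differs from the Nash profile (Soft, X).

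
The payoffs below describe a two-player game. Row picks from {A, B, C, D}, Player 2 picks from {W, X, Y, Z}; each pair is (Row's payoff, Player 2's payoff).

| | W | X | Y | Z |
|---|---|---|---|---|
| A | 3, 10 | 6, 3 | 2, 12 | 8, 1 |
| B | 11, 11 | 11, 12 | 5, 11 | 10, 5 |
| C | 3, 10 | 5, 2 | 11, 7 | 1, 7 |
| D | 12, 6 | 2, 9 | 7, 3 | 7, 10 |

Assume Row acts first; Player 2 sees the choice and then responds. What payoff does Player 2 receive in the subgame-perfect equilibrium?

12

Backward induction with Row moving first.
- A → Player 2 plays Y (best of 10, 3, 12, 1); Row gets 2.
- B → Player 2 plays X (best of 11, 12, 11, 5); Row gets 11.
- C → Player 2 plays W (best of 10, 2, 7, 7); Row gets 3.
- D → Player 2 plays Z (best of 6, 9, 3, 10); Row gets 7.
Row's induced payoffs are 2, 11, 3, 7, so Row commits to B. Subgame-perfect outcome: (B, X) with payoffs (11, 12).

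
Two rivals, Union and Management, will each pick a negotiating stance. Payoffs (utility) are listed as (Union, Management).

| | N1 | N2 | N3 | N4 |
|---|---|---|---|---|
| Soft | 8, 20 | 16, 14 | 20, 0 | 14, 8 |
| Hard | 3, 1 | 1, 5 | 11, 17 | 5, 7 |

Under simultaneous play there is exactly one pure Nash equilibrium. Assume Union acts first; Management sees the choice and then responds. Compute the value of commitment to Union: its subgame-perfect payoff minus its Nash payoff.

Management best-responds to each possible Union move:
- Soft: BR = N1, leader payoff 8.
- Hard: BR = N3, leader payoff 11.
Among 8, 11, the best is 11 at Hard. Subgame-perfect outcome: (Hard, N3) with payoffs (11, 17).
Now find the simultaneous Nash equilibrium.
Union's best replies: N1→Soft; N2→Soft; N3→Soft; N4→Soft.
Management's best replies: Soft→N1; Hard→N3.
The unique mutual best reply is (Soft, N1), giving (8, 20).
Union's commitment gain: 11 − 8 = 3.

3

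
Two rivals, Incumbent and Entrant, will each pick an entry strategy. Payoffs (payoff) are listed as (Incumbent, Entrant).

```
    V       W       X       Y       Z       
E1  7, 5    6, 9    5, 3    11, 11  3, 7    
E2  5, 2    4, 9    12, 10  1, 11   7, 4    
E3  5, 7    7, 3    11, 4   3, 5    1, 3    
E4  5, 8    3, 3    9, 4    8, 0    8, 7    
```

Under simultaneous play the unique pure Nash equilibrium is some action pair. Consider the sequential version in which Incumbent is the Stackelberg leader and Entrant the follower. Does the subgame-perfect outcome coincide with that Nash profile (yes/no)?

Work backward from Entrant's decision.
- E1: BR = Y, leader payoff 11.
- E2: BR = Y, leader payoff 1.
- E3: BR = V, leader payoff 5.
- E4: BR = V, leader payoff 5.
Maximizing over 11, 1, 5, 5, Incumbent chooses E1. Subgame-perfect outcome: (E1, Y) with payoffs (11, 11).
Now find the simultaneous Nash equilibrium.
Incumbent's best replies: V→E1; W→E3; X→E2; Y→E1; Z→E4.
Entrant's best replies: E1→Y; E2→Y; E3→V; E4→V.
The unique mutual best reply is (E1, Y), giving (11, 11).
Sequential outcome (E1, Y) coincides with the Nash profile (E1, Y).

yes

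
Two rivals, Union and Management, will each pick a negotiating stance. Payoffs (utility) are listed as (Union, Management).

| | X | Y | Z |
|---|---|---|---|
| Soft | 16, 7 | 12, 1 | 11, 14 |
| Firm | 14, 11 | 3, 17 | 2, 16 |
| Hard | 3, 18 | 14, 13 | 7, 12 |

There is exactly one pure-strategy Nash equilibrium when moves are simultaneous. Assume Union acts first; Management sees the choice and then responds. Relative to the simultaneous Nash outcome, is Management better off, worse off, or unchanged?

unchanged

Work backward from Management's decision.
- Soft: Management compares 7, 1, 14 and picks Z; Union would get 11.
- Firm: Management compares 11, 17, 16 and picks Y; Union would get 3.
- Hard: Management compares 18, 13, 12 and picks X; Union would get 3.
Maximizing over 11, 3, 3, Union chooses Soft. Subgame-perfect outcome: (Soft, Z) with payoffs (11, 14).
Under simultaneous play:
Union's best replies: X→Soft; Y→Hard; Z→Soft.
Management's best replies: Soft→Z; Firm→Y; Hard→X.
Only (Soft, Z) has each player best-responding; Nash payoffs (11, 14).
Management earns 14 sequentially versus 14 at the Nash outcome: unchanged.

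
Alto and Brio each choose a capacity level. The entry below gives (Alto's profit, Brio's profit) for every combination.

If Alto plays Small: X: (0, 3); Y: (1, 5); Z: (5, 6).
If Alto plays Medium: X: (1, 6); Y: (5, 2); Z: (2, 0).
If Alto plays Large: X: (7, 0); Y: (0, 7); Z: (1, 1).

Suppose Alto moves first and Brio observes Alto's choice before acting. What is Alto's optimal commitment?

Small

Work backward from Brio's decision.
- Small: Brio compares 3, 5, 6 and picks Z; Alto would get 5.
- Medium: Brio compares 6, 2, 0 and picks X; Alto would get 1.
- Large: Brio compares 0, 7, 1 and picks Y; Alto would get 0.
Among 5, 1, 0, the best is 5 at Small. Subgame-perfect outcome: (Small, Z) with payoffs (5, 6).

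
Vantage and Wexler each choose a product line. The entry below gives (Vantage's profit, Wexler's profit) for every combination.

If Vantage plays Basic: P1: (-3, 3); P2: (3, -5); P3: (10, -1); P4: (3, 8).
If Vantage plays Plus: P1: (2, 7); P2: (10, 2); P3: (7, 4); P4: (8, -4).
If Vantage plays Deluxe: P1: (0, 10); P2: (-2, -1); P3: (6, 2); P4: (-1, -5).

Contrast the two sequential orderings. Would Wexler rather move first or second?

If Vantage leads: Wexler's best replies are Basic→P4, Plus→P1, Deluxe→P1; Vantage's induced payoffs 3, 2, 0; outcome (Basic, P4), payoffs (3, 8).
If Wexler leads: Vantage's best replies are P1→Plus, P2→Plus, P3→Basic, P4→Plus; Wexler's induced payoffs 7, 2, -1, -4; outcome (Plus, P1), payoffs (2, 7).
Wexler gets 7 moving first and 8 moving second, so Wexler prefers to move second.

second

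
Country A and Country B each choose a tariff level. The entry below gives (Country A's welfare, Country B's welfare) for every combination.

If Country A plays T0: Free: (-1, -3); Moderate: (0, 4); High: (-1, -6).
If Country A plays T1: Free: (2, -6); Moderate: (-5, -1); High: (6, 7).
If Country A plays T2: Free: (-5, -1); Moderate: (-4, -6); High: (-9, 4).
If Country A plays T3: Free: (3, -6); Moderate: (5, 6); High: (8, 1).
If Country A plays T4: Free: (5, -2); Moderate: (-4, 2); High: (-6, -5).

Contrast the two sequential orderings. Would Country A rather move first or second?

first

If Country A leads: Country B's best replies are T0→Moderate, T1→High, T2→High, T3→Moderate, T4→Moderate; Country A's induced payoffs 0, 6, -9, 5, -4; outcome (T1, High), payoffs (6, 7).
If Country B leads: Country A's best replies are Free→T4, Moderate→T3, High→T3; Country B's induced payoffs -2, 6, 1; outcome (T3, Moderate), payoffs (5, 6).
Country A gets 6 moving first and 5 moving second, so Country A prefers to move first.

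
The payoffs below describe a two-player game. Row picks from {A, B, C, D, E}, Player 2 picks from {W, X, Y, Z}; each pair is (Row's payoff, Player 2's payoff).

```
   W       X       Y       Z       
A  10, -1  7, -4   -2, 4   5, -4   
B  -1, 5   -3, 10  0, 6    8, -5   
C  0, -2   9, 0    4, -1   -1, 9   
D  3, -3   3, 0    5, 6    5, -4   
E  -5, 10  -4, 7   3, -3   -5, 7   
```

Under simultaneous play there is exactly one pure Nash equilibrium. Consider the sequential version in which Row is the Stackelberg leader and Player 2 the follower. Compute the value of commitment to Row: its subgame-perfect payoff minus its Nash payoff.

0

Player 2 best-responds to each possible Row move:
- A: BR = Y, leader payoff -2.
- B: BR = X, leader payoff -3.
- C: BR = Z, leader payoff -1.
- D: BR = Y, leader payoff 5.
- E: BR = W, leader payoff -5.
Row's induced payoffs are -2, -3, -1, 5, -5, so Row commits to D. Subgame-perfect outcome: (D, Y) with payoffs (5, 6).
For the simultaneous game, intersect best replies.
Row's best replies: W→A; X→C; Y→D; Z→B.
Player 2's best replies: A→Y; B→X; C→Z; D→Y; E→W.
Only (D, Y) has each player best-responding; Nash payoffs (5, 6).
Row's commitment gain: 5 − 5 = 0.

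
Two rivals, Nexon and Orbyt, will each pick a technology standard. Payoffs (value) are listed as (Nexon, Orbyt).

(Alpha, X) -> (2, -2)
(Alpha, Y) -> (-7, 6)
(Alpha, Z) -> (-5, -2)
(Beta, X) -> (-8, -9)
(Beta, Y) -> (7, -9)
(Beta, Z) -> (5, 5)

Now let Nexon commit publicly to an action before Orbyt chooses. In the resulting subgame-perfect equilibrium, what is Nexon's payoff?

5

Orbyt best-responds to each possible Nexon move:
- Alpha: Orbyt compares -2, 6, -2 and picks Y; Nexon would get -7.
- Beta: Orbyt compares -9, -9, 5 and picks Z; Nexon would get 5.
Nexon's induced payoffs are -7, 5, so Nexon commits to Beta. Subgame-perfect outcome: (Beta, Z) with payoffs (5, 5).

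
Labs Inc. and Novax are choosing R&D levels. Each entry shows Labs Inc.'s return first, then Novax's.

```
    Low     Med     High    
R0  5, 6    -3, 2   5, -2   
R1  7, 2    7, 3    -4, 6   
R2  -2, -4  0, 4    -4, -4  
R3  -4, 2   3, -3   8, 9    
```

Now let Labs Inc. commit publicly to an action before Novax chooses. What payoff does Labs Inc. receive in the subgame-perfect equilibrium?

Solve by backward induction (Labs Inc. leads).
- R0 → Novax plays Low (best of 6, 2, -2); Labs Inc. gets 5.
- R1 → Novax plays High (best of 2, 3, 6); Labs Inc. gets -4.
- R2 → Novax plays Med (best of -4, 4, -4); Labs Inc. gets 0.
- R3 → Novax plays High (best of 2, -3, 9); Labs Inc. gets 8.
Maximizing over 5, -4, 0, 8, Labs Inc. chooses R3. Subgame-perfect outcome: (R3, High) with payoffs (8, 9).

8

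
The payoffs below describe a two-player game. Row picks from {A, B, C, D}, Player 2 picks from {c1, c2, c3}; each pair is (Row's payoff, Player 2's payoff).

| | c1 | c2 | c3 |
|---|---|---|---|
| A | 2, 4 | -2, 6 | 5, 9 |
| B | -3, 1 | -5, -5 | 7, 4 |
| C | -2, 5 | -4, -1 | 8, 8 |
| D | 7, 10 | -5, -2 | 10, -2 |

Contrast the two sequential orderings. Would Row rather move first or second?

If Row leads: Player 2's best replies are A→c3, B→c3, C→c3, D→c1; Row's induced payoffs 5, 7, 8, 7; outcome (C, c3), payoffs (8, 8).
If Player 2 leads: Row's best replies are c1→D, c2→A, c3→D; Player 2's induced payoffs 10, 6, -2; outcome (D, c1), payoffs (7, 10).
Row gets 8 moving first and 7 moving second, so Row prefers to move first.

first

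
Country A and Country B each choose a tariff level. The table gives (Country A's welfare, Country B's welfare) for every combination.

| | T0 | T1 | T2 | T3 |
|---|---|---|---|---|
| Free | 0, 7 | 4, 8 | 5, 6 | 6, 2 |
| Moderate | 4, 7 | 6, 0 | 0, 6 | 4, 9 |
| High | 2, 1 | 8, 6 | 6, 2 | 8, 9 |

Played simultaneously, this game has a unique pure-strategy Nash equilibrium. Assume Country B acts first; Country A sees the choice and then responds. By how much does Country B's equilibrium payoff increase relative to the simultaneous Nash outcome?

Work backward from Country A's decision.
- T0 → Country A plays Moderate (best of 0, 4, 2); Country B gets 7.
- T1 → Country A plays High (best of 4, 6, 8); Country B gets 6.
- T2 → Country A plays High (best of 5, 0, 6); Country B gets 2.
- T3 → Country A plays High (best of 6, 4, 8); Country B gets 9.
Maximizing over 7, 6, 2, 9, Country B chooses T3. Subgame-perfect outcome: (High, T3) with payoffs (8, 9).
For the simultaneous game, intersect best replies.
Country A's best replies: T0→Moderate; T1→High; T2→High; T3→High.
Country B's best replies: Free→T1; Moderate→T3; High→T3.
Only (High, T3) has each player best-responding; Nash payoffs (8, 9).
Country B's commitment gain: 9 − 9 = 0.

0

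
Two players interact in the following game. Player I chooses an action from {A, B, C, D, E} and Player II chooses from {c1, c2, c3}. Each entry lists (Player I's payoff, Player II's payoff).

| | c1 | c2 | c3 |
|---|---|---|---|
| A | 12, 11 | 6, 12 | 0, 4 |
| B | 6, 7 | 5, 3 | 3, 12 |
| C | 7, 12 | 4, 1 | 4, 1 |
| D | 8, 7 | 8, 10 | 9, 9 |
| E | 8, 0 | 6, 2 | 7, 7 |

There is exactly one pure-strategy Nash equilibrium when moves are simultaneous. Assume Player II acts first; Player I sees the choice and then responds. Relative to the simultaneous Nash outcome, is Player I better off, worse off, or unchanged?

Backward induction with Player II moving first.
- c1 → Player I plays A (best of 12, 6, 7, 8, 8); Player II gets 11.
- c2 → Player I plays D (best of 6, 5, 4, 8, 6); Player II gets 10.
- c3 → Player I plays D (best of 0, 3, 4, 9, 7); Player II gets 9.
Player II's induced payoffs are 11, 10, 9, so Player II commits to c1. Subgame-perfect outcome: (A, c1) with payoffs (12, 11).
For the simultaneous game, intersect best replies.
Player I's best replies: c1→A; c2→D; c3→D.
Player II's best replies: A→c2; B→c3; C→c1; D→c2; E→c3.
Only (D, c2) has each player best-responding; Nash payoffs (8, 10).
Player I earns 12 sequentially versus 8 at the Nash outcome: better off.

better off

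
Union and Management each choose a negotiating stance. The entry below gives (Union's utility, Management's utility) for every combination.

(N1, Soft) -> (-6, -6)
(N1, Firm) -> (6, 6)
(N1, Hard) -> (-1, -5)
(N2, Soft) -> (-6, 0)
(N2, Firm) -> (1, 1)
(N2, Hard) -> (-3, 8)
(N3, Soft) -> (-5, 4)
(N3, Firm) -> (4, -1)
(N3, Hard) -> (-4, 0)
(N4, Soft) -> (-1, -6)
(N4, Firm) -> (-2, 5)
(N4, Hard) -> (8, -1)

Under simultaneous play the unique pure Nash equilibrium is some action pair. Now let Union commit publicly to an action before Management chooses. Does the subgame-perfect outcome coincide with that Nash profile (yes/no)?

yes

Work backward from Management's decision.
- N1: BR = Firm, leader payoff 6.
- N2: BR = Hard, leader payoff -3.
- N3: BR = Soft, leader payoff -5.
- N4: BR = Firm, leader payoff -2.
Union's induced payoffs are 6, -3, -5, -2, so Union commits to N1. Subgame-perfect outcome: (N1, Firm) with payoffs (6, 6).
Under simultaneous play:
Union's best replies: Soft→N4; Firm→N1; Hard→N4.
Management's best replies: N1→Firm; N2→Hard; N3→Soft; N4→Firm.
The unique mutual best reply is (N1, Firm), giving (6, 6).
Sequential outcome (N1, Firm) coincides with the Nash profile (N1, Firm).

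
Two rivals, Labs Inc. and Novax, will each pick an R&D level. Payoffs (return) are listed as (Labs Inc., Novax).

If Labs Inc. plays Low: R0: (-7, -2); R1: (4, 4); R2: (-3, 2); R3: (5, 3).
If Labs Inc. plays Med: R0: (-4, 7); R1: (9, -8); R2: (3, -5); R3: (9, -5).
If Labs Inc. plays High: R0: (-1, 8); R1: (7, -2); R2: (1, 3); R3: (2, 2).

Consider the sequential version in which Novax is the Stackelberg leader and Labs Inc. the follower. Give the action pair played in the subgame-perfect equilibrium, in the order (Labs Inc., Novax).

Backward induction with Novax moving first.
- R0: BR = High, leader payoff 8.
- R1: BR = Med, leader payoff -8.
- R2: BR = Med, leader payoff -5.
- R3: BR = Med, leader payoff -5.
Maximizing over 8, -8, -5, -5, Novax chooses R0. Subgame-perfect outcome: (High, R0) with payoffs (-1, 8).

(High, R0)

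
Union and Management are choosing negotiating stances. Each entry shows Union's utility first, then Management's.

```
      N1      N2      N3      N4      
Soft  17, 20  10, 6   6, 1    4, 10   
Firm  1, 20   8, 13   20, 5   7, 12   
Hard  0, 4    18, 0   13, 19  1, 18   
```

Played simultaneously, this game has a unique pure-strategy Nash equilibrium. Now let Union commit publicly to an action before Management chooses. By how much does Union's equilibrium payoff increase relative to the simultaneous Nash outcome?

Backward induction with Union moving first.
- Soft: BR = N1, leader payoff 17.
- Firm: BR = N1, leader payoff 1.
- Hard: BR = N3, leader payoff 13.
Among 17, 1, 13, the best is 17 at Soft. Subgame-perfect outcome: (Soft, N1) with payoffs (17, 20).
For the simultaneous game, intersect best replies.
Union's best replies: N1→Soft; N2→Hard; N3→Firm; N4→Firm.
Management's best replies: Soft→N1; Firm→N1; Hard→N3.
The unique mutual best reply is (Soft, N1), giving (17, 20).
Union's commitment gain: 17 − 17 = 0.

0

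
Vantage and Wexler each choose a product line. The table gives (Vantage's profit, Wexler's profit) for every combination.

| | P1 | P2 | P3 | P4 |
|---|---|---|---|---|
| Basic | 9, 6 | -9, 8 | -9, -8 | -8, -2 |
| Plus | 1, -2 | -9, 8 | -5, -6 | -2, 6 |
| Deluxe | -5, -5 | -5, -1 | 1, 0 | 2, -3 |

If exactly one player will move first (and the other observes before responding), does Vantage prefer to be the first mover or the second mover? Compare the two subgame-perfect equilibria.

If Vantage leads: Wexler's best replies are Basic→P2, Plus→P2, Deluxe→P3; Vantage's induced payoffs -9, -9, 1; outcome (Deluxe, P3), payoffs (1, 0).
If Wexler leads: Vantage's best replies are P1→Basic, P2→Deluxe, P3→Deluxe, P4→Deluxe; Wexler's induced payoffs 6, -1, 0, -3; outcome (Basic, P1), payoffs (9, 6).
Vantage gets 1 moving first and 9 moving second, so Vantage prefers to move second.

second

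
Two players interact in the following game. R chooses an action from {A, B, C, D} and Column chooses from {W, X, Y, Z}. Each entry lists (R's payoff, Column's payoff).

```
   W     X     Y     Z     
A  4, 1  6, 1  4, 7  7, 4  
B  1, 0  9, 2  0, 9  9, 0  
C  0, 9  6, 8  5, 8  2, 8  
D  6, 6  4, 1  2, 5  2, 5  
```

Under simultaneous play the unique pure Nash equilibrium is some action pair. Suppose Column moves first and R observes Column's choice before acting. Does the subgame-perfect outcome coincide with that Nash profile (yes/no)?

no

R best-responds to each possible Column move:
- W: BR = D, leader payoff 6.
- X: BR = B, leader payoff 2.
- Y: BR = C, leader payoff 8.
- Z: BR = B, leader payoff 0.
Maximizing over 6, 2, 8, 0, Column chooses Y. Subgame-perfect outcome: (C, Y) with payoffs (5, 8).
For the simultaneous game, intersect best replies.
R's best replies: W→D; X→B; Y→C; Z→B.
Column's best replies: A→Y; B→Y; C→W; D→W.
The unique mutual best reply is (D, W), giving (6, 6).
Sequential outcome (C, Y) differs from the Nash profile (D, W).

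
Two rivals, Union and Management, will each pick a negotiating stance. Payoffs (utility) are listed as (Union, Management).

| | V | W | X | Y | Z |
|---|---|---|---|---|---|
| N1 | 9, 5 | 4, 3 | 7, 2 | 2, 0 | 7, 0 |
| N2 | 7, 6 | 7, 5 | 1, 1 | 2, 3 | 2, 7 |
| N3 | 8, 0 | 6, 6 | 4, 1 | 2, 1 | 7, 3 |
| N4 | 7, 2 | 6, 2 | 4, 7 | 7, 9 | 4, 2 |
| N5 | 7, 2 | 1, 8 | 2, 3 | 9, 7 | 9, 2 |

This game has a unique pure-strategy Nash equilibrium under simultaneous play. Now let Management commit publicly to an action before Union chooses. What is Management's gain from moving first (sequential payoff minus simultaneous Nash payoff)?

2

Work backward from Union's decision.
- V: BR = N1, leader payoff 5.
- W: BR = N2, leader payoff 5.
- X: BR = N1, leader payoff 2.
- Y: BR = N5, leader payoff 7.
- Z: BR = N5, leader payoff 2.
Management's induced payoffs are 5, 5, 2, 7, 2, so Management commits to Y. Subgame-perfect outcome: (N5, Y) with payoffs (9, 7).
For the simultaneous game, intersect best replies.
Union's best replies: V→N1; W→N2; X→N1; Y→N5; Z→N5.
Management's best replies: N1→V; N2→Z; N3→W; N4→Y; N5→W.
The unique mutual best reply is (N1, V), giving (9, 5).
Management's commitment gain: 7 − 5 = 2.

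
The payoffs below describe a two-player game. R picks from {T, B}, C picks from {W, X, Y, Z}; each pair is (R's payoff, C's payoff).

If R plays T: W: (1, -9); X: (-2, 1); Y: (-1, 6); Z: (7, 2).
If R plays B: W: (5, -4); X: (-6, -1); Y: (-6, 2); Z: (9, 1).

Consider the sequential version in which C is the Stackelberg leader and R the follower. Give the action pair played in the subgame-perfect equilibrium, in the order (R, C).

(T, Y)

R best-responds to each possible C move:
- W → R plays B (best of 1, 5); C gets -4.
- X → R plays T (best of -2, -6); C gets 1.
- Y → R plays T (best of -1, -6); C gets 6.
- Z → R plays B (best of 7, 9); C gets 1.
C's induced payoffs are -4, 1, 6, 1, so C commits to Y. Subgame-perfect outcome: (T, Y) with payoffs (-1, 6).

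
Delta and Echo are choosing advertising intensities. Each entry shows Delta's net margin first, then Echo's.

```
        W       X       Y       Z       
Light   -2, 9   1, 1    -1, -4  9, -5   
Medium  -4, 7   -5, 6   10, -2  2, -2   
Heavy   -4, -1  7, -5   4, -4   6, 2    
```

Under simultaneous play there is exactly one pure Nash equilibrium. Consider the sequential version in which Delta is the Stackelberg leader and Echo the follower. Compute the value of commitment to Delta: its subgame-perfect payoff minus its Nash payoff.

8

Echo best-responds to each possible Delta move:
- Light → Echo plays W (best of 9, 1, -4, -5); Delta gets -2.
- Medium → Echo plays W (best of 7, 6, -2, -2); Delta gets -4.
- Heavy → Echo plays Z (best of -1, -5, -4, 2); Delta gets 6.
Maximizing over -2, -4, 6, Delta chooses Heavy. Subgame-perfect outcome: (Heavy, Z) with payoffs (6, 2).
For the simultaneous game, intersect best replies.
Delta's best replies: W→Light; X→Heavy; Y→Medium; Z→Light.
Echo's best replies: Light→W; Medium→W; Heavy→Z.
Only (Light, W) has each player best-responding; Nash payoffs (-2, 9).
Delta's commitment gain: 6 − -2 = 8.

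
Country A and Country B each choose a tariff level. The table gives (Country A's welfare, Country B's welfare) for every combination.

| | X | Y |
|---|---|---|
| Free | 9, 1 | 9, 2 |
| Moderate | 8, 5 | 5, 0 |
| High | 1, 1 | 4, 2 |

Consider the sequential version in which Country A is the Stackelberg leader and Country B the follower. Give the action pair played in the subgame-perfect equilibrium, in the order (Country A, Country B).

Solve by backward induction (Country A leads).
- Free: BR = Y, leader payoff 9.
- Moderate: BR = X, leader payoff 8.
- High: BR = Y, leader payoff 4.
Country A's induced payoffs are 9, 8, 4, so Country A commits to Free. Subgame-perfect outcome: (Free, Y) with payoffs (9, 2).

(Free, Y)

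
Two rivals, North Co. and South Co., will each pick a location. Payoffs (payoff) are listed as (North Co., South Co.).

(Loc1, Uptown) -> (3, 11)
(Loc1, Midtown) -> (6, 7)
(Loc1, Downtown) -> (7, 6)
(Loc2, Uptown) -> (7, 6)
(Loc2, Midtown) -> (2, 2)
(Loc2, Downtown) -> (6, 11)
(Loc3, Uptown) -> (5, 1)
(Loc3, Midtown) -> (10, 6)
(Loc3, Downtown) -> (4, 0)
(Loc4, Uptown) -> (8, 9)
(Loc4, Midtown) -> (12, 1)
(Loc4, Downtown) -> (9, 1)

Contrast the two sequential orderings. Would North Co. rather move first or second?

first

If North Co. leads: South Co.'s best replies are Loc1→Uptown, Loc2→Downtown, Loc3→Midtown, Loc4→Uptown; North Co.'s induced payoffs 3, 6, 10, 8; outcome (Loc3, Midtown), payoffs (10, 6).
If South Co. leads: North Co.'s best replies are Uptown→Loc4, Midtown→Loc4, Downtown→Loc4; South Co.'s induced payoffs 9, 1, 1; outcome (Loc4, Uptown), payoffs (8, 9).
North Co. gets 10 moving first and 8 moving second, so North Co. prefers to move first.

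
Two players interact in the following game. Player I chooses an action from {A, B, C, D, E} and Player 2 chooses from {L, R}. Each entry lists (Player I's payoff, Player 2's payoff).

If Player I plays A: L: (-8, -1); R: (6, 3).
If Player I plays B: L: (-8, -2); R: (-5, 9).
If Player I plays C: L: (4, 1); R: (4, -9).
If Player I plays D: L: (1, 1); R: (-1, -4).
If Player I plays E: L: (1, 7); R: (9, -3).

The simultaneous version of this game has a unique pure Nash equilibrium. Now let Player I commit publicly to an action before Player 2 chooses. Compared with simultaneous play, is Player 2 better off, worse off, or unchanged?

better off

Backward induction with Player I moving first.
- A → Player 2 plays R (best of -1, 3); Player I gets 6.
- B → Player 2 plays R (best of -2, 9); Player I gets -5.
- C → Player 2 plays L (best of 1, -9); Player I gets 4.
- D → Player 2 plays L (best of 1, -4); Player I gets 1.
- E → Player 2 plays L (best of 7, -3); Player I gets 1.
Among 6, -5, 4, 1, 1, the best is 6 at A. Subgame-perfect outcome: (A, R) with payoffs (6, 3).
Now find the simultaneous Nash equilibrium.
Player I's best replies: L→C; R→E.
Player 2's best replies: A→R; B→R; C→L; D→L; E→L.
Only (C, L) has each player best-responding; Nash payoffs (4, 1).
Player 2 earns 3 sequentially versus 1 at the Nash outcome: better off.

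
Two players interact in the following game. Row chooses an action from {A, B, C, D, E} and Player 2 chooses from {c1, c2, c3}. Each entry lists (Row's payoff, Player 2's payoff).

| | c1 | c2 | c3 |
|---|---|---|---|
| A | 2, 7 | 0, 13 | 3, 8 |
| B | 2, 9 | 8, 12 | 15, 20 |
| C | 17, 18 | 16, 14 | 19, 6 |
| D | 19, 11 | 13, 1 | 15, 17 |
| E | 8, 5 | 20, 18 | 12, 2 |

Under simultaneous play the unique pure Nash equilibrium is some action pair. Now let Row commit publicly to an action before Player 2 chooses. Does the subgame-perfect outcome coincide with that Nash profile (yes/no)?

yes

Player 2 best-responds to each possible Row move:
- A: BR = c2, leader payoff 0.
- B: BR = c3, leader payoff 15.
- C: BR = c1, leader payoff 17.
- D: BR = c3, leader payoff 15.
- E: BR = c2, leader payoff 20.
Row's induced payoffs are 0, 15, 17, 15, 20, so Row commits to E. Subgame-perfect outcome: (E, c2) with payoffs (20, 18).
Under simultaneous play:
Row's best replies: c1→D; c2→E; c3→C.
Player 2's best replies: A→c2; B→c3; C→c1; D→c3; E→c2.
The unique mutual best reply is (E, c2), giving (20, 18).
Sequential outcome (E, c2) coincides with the Nash profile (E, c2).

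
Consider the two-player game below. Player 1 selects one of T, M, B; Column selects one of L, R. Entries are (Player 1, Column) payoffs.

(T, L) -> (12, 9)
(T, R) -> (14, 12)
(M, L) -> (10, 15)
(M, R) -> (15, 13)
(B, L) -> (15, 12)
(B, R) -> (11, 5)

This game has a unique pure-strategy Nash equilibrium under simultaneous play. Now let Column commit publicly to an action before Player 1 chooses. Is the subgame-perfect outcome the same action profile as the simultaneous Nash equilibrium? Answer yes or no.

no

Backward induction with Column moving first.
- L → Player 1 plays B (best of 12, 10, 15); Column gets 12.
- R → Player 1 plays M (best of 14, 15, 11); Column gets 13.
Column's induced payoffs are 12, 13, so Column commits to R. Subgame-perfect outcome: (M, R) with payoffs (15, 13).
For the simultaneous game, intersect best replies.
Player 1's best replies: L→B; R→M.
Column's best replies: T→R; M→L; B→L.
Only (B, L) has each player best-responding; Nash payoffs (15, 12).
Sequential outcome (M, R) differs from the Nash profile (B, L).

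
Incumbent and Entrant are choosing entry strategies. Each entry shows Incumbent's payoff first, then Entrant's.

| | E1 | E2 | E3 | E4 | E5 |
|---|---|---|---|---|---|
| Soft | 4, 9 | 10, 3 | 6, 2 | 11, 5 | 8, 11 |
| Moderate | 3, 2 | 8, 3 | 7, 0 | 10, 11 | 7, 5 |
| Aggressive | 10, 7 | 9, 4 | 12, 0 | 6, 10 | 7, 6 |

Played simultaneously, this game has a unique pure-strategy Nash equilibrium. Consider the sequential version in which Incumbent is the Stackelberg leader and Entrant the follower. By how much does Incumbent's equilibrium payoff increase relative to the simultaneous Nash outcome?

2

Backward induction with Incumbent moving first.
- Soft: Entrant compares 9, 3, 2, 5, 11 and picks E5; Incumbent would get 8.
- Moderate: Entrant compares 2, 3, 0, 11, 5 and picks E4; Incumbent would get 10.
- Aggressive: Entrant compares 7, 4, 0, 10, 6 and picks E4; Incumbent would get 6.
Among 8, 10, 6, the best is 10 at Moderate. Subgame-perfect outcome: (Moderate, E4) with payoffs (10, 11).
Now find the simultaneous Nash equilibrium.
Incumbent's best replies: E1→Aggressive; E2→Soft; E3→Aggressive; E4→Soft; E5→Soft.
Entrant's best replies: Soft→E5; Moderate→E4; Aggressive→E4.
Only (Soft, E5) has each player best-responding; Nash payoffs (8, 11).
Incumbent's commitment gain: 10 − 8 = 2.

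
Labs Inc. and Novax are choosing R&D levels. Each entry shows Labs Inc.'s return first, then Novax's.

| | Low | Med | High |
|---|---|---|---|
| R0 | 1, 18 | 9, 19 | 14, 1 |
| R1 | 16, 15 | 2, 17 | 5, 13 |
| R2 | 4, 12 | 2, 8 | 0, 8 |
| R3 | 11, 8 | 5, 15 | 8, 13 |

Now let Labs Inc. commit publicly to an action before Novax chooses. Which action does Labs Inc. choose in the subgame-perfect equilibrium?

R0

Work backward from Novax's decision.
- R0: BR = Med, leader payoff 9.
- R1: BR = Med, leader payoff 2.
- R2: BR = Low, leader payoff 4.
- R3: BR = Med, leader payoff 5.
Labs Inc.'s induced payoffs are 9, 2, 4, 5, so Labs Inc. commits to R0. Subgame-perfect outcome: (R0, Med) with payoffs (9, 19).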